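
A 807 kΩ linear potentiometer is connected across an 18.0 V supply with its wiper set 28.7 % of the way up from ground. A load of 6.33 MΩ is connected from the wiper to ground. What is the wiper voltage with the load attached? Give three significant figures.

The wiper splits the pot into (1−α)R = 575.4 kΩ above and αR = 231.6 kΩ below.
Lower section ‖ load = 223.4 kΩ.
V_wiper = 18.0 × 223.4/(575.4 + 223.4) = 5.03 V.

V ≈ 5.03 V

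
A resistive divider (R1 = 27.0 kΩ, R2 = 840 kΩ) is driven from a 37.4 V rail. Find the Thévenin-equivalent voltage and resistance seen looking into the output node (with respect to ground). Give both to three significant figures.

V_th is the open-circuit tap voltage: 37.4 × 840/(27.0 + 840) = 36.2 V.
With the supply zeroed, R1 and R2 appear in parallel from the tap: R_th = R1‖R2 = (27.0 × 840)/867.0 = 26.2 kΩ.

V_th = 36.2 V, R_th = 26.2 kΩ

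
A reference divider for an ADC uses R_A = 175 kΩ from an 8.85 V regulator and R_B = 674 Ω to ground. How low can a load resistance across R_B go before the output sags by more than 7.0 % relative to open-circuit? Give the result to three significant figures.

Output resistance R_th = R_A‖R_B = (175000 × 674)/175700 = 671.4 Ω.
The fractional drop is R_th/(R_th + R_L); requiring this ≤ 0.0700 gives R_L ≥ R_th(1/0.0700 − 1) = 671.4 × 13.29 = 8.92 kΩ.

R_L(min) ≈ 8.92 kΩ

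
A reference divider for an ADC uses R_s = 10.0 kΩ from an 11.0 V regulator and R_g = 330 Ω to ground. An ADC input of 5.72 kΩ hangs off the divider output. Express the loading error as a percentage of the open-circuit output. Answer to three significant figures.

The divider's output (Thévenin) resistance is R_s‖R_g = 319.5 Ω.
Fractional drop under load = R_th/(R_th + R_L) = 319.5 / (319.5 + 5720) = 0.05290.
So the output falls by 5.29 %.

5.29 %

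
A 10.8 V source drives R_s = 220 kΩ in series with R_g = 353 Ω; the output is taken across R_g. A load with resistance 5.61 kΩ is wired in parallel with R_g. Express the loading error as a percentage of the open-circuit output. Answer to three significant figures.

The divider's output (Thévenin) resistance is R_s‖R_g = 352.4 Ω.
Fractional drop under load = R_th/(R_th + R_L) = 352.4 / (352.4 + 5610) = 0.05911.
So the output falls by 5.91 %.

5.91 %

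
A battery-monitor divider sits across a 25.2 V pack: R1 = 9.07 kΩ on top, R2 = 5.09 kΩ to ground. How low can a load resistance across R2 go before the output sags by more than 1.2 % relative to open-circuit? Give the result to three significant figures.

Output resistance R_th = R1‖R2 = (9.07 × 5.09)/14.16 = 3.260 kΩ.
The fractional drop is R_th/(R_th + R_L); requiring this ≤ 0.0120 gives R_L ≥ R_th(1/0.0120 − 1) = 3.260 × 82.33 = 268 kΩ.

R_L(min) ≈ 268 kΩ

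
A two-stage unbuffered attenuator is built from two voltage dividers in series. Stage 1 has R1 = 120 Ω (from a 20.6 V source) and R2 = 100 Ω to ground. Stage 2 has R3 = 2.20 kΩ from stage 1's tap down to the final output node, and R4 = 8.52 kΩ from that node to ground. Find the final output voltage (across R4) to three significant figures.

V_out ≈ 7.40 V

Stage 2 presents R3+R4 = 10720 Ω as a load on stage 1's tap.
Stage 1's lower leg becomes R2‖(R3+R4) = 99.08 Ω, so V_mid = 20.6 × 99.08/219.1 = 9.316 V.
Stage 2 is itself unloaded: V_out = V_mid × R4/(R3+R4) = 9.316 × 8520/10720 = 7.40 V.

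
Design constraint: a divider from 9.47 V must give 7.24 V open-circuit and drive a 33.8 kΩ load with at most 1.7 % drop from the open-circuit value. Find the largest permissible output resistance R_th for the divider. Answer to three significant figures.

R_th ≤ 585 Ω

Loading drop = R_th/(R_th + R_L) ≤ 0.0170, so R_th ≤ R_L · ε/(1−ε) = 33.8 kΩ × 0.0170/0.9830 = 585 Ω.
(Any R1, R2 with R2/(R1+R2) = 0.765 and R1‖R2 ≤ 585 Ω will meet the spec.)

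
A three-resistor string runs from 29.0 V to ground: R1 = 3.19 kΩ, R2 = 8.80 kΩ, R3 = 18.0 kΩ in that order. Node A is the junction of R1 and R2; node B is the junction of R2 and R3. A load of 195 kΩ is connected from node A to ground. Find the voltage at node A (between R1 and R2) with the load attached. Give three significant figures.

Below node A the series string R2+R3 = 26.80 kΩ sits in parallel with the 195 kΩ load: 23.56 kΩ.
V_A = 29.0 × 23.56/(3.19 + 23.56) = 25.5 V.

V ≈ 25.5 V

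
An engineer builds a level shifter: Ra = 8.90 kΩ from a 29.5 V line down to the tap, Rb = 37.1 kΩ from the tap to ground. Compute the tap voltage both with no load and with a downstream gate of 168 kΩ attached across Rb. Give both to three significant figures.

Open-circuit: V = 29.5 × 37.1/(8.90 + 37.1) = 23.8 V.
With the load, Rb becomes Rb‖R_L = 30.39 kΩ, so V = 29.5 × 30.39/39.29 = 22.8 V.

Unloaded: 23.8 V; loaded: 22.8 V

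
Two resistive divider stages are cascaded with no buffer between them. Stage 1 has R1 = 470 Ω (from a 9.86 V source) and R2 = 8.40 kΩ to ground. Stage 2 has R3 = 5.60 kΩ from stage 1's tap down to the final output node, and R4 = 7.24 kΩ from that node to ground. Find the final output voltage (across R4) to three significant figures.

V_out ≈ 5.09 V

Stage 2 presents R3+R4 = 12840 Ω as a load on stage 1's tap.
Stage 1's lower leg becomes R2‖(R3+R4) = 5078 Ω, so V_mid = 9.86 × 5078/5548 = 9.025 V.
Stage 2 is itself unloaded: V_out = V_mid × R4/(R3+R4) = 9.025 × 7240/12840 = 5.09 V.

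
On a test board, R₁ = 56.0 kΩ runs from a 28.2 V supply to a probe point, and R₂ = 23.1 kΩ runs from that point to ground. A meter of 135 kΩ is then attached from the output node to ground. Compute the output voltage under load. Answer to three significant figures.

V_out ≈ 7.35 V

The load sits in parallel with R₂: R₂‖R_L = (23.1 × 135) / (23.1 + 135) = 19.72 kΩ.
V_out = 28.2 × 19.72 / (56.0 + 19.72) = 28.2 × 19.72/75.72 = 7.35 V.
(Unloaded it would have been 8.24 V.)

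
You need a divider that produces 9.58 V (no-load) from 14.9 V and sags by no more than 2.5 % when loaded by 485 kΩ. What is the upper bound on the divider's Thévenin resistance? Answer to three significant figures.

R_th ≤ 12.4 kΩ

Loading drop = R_th/(R_th + R_L) ≤ 0.0250, so R_th ≤ R_L · ε/(1−ε) = 485 kΩ × 0.0250/0.9750 = 12.4 kΩ.
(Any R1, R2 with R2/(R1+R2) = 0.643 and R1‖R2 ≤ 12.4 kΩ will meet the spec.)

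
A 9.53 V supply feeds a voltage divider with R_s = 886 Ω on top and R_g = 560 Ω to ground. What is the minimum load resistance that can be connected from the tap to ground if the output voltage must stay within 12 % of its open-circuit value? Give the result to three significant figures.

R_L(min) ≈ 2.52 kΩ

Output resistance R_th = R_s‖R_g = (886 × 560)/1446 = 343.1 Ω.
The fractional drop is R_th/(R_th + R_L); requiring this ≤ 0.120 gives R_L ≥ R_th(1/0.120 − 1) = 343.1 × 7.333 = 2.52 kΩ.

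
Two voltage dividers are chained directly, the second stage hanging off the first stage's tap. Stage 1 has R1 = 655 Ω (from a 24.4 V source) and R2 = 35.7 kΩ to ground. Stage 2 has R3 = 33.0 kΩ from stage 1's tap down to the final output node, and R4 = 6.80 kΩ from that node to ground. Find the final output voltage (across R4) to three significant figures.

Stage 2 presents R3+R4 = 39800 Ω as a load on stage 1's tap.
Stage 1's lower leg becomes R2‖(R3+R4) = 18820 Ω, so V_mid = 24.4 × 18820/19470 = 23.58 V.
Stage 2 is itself unloaded: V_out = V_mid × R4/(R3+R4) = 23.58 × 6800/39800 = 4.03 V.

V_out ≈ 4.03 V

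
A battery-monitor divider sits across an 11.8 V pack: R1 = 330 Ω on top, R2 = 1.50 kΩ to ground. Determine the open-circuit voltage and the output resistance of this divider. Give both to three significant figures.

V_th is the open-circuit tap voltage: 11.8 × 1500/(330 + 1500) = 9.67 V.
With the supply zeroed, R1 and R2 appear in parallel from the tap: R_th = R1‖R2 = (330 × 1500)/1830 = 270 Ω.

V_th = 9.67 V, R_th = 270 Ω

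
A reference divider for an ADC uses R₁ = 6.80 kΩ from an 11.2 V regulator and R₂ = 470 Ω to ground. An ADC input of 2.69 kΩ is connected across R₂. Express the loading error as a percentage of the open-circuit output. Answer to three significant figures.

14.0 %

The divider's output (Thévenin) resistance is R₁‖R₂ = 439.6 Ω.
Fractional drop under load = R_th/(R_th + R_L) = 439.6 / (439.6 + 2690) = 0.1405.
So the output falls by 14.0 %.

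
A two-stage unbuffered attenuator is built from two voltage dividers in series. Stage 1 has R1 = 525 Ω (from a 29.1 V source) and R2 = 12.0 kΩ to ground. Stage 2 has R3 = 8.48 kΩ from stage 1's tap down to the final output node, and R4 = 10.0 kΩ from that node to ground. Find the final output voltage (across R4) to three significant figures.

Stage 2 presents R3+R4 = 18480 Ω as a load on stage 1's tap.
Stage 1's lower leg becomes R2‖(R3+R4) = 7276 Ω, so V_mid = 29.1 × 7276/7801 = 27.14 V.
Stage 2 is itself unloaded: V_out = V_mid × R4/(R3+R4) = 27.14 × 10000/18480 = 14.7 V.

V_out ≈ 14.7 V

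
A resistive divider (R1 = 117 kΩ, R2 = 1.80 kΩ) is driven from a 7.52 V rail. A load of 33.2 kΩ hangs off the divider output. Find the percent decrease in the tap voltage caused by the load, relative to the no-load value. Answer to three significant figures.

5.07 %

The divider's output (Thévenin) resistance is R1‖R2 = 1.773 kΩ.
Fractional drop under load = R_th/(R_th + R_L) = 1.773 / (1.773 + 33.2) = 0.05069.
So the output falls by 5.07 %.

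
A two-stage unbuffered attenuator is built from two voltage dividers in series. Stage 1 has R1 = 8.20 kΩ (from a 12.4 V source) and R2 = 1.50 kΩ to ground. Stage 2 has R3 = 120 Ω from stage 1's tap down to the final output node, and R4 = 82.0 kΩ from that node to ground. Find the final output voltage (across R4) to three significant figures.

V_out ≈ 1.89 V

Stage 2 presents R3+R4 = 82120 Ω as a load on stage 1's tap.
Stage 1's lower leg becomes R2‖(R3+R4) = 1473 Ω, so V_mid = 12.4 × 1473/9673 = 1.888 V.
Stage 2 is itself unloaded: V_out = V_mid × R4/(R3+R4) = 1.888 × 82000/82120 = 1.89 V.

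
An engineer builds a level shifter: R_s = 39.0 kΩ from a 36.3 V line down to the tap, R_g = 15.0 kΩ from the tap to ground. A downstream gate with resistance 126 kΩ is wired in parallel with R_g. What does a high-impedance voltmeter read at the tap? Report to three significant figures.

V_out ≈ 9.29 V

The load sits in parallel with R_g: R_g‖R_L = (15.0 × 126) / (15.0 + 126) = 13.40 kΩ.
V_out = 36.3 × 13.40 / (39.0 + 13.40) = 36.3 × 13.40/52.40 = 9.29 V.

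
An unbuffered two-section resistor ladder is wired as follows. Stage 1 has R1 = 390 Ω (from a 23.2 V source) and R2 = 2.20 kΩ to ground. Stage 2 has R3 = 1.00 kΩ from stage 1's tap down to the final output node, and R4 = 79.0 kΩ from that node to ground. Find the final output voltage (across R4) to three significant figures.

V_out ≈ 19.4 V

Stage 2 presents R3+R4 = 80000 Ω as a load on stage 1's tap.
Stage 1's lower leg becomes R2‖(R3+R4) = 2141 Ω, so V_mid = 23.2 × 2141/2531 = 19.63 V.
Stage 2 is itself unloaded: V_out = V_mid × R4/(R3+R4) = 19.63 × 79000/80000 = 19.4 V.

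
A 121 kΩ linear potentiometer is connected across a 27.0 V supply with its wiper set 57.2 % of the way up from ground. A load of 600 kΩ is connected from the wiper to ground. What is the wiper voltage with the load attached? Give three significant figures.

The wiper splits the pot into (1−α)R = 51.79 kΩ above and αR = 69.21 kΩ below.
Lower section ‖ load = 62.05 kΩ.
V_wiper = 27.0 × 62.05/(51.79 + 62.05) = 14.7 V.

V ≈ 14.7 V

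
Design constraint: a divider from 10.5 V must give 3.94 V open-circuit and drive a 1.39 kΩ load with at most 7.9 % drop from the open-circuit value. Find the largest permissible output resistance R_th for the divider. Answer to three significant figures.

R_th ≤ 119 Ω

Loading drop = R_th/(R_th + R_L) ≤ 0.0790, so R_th ≤ R_L · ε/(1−ε) = 1.39 kΩ × 0.0790/0.9210 = 119 Ω.
(Any R1, R2 with R2/(R1+R2) = 0.375 and R1‖R2 ≤ 119 Ω will meet the spec.)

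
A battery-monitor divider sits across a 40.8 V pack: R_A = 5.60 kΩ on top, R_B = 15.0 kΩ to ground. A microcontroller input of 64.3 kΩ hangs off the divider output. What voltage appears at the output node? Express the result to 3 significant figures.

The load sits in parallel with R_B: R_B‖R_L = (15.0 × 64.3) / (15.0 + 64.3) = 12.16 kΩ.
V_out = 40.8 × 12.16 / (5.60 + 12.16) = 40.8 × 12.16/17.76 = 27.9 V.

V_out ≈ 27.9 V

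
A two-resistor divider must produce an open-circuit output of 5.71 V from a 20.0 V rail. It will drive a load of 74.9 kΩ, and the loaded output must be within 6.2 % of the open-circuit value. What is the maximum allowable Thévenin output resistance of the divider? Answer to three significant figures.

Loading drop = R_th/(R_th + R_L) ≤ 0.0620, so R_th ≤ R_L · ε/(1−ε) = 74.9 kΩ × 0.0620/0.9380 = 4.95 kΩ.
(Any R1, R2 with R2/(R1+R2) = 0.285 and R1‖R2 ≤ 4.95 kΩ will meet the spec.)

R_th ≤ 4.95 kΩ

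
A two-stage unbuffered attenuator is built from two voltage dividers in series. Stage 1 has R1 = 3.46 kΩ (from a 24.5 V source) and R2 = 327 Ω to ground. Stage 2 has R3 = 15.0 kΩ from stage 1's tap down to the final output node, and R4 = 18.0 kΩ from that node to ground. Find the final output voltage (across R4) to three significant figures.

Stage 2 presents R3+R4 = 33000 Ω as a load on stage 1's tap.
Stage 1's lower leg becomes R2‖(R3+R4) = 323.8 Ω, so V_mid = 24.5 × 323.8/3784 = 2.097 V.
Stage 2 is itself unloaded: V_out = V_mid × R4/(R3+R4) = 2.097 × 18000/33000 = 1.14 V.

V_out ≈ 1.14 V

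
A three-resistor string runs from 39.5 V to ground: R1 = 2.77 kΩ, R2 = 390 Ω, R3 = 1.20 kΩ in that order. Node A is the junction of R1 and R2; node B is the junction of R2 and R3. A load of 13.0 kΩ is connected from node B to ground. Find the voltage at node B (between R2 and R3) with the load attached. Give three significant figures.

At node B, R3 is in parallel with the load: R3‖R_L = 1099 Ω.
Below node A the resistance is R2 + (R3‖R_L) = 1489 Ω, so V_A = 39.5 × 1489/4259 = 13.81 V.
Then V_B = V_A × (R3‖R_L)/(R2 + R3‖R_L) = 13.81 × 1099/1489 = 10.2 V.

V ≈ 10.2 V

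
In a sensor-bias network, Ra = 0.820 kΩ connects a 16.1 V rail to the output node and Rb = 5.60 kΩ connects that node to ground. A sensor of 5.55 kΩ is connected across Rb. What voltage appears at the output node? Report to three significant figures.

V_out ≈ 12.4 V

The load sits in parallel with Rb: Rb‖R_L = (5600 × 5550) / (5600 + 5550) = 2787 Ω.
V_out = 16.1 × 2787 / (820 + 2787) = 16.1 × 2787/3607 = 12.4 V.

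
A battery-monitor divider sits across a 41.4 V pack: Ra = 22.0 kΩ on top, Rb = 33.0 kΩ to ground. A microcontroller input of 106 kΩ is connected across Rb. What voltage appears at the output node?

V_out ≈ 22.1 V

The load sits in parallel with Rb: Rb‖R_L = (33.0 × 106) / (33.0 + 106) = 25.17 kΩ.
V_out = 41.4 × 25.17 / (22.0 + 25.17) = 41.4 × 25.17/47.17 = 22.1 V.
(Unloaded it would have been 24.8 V.)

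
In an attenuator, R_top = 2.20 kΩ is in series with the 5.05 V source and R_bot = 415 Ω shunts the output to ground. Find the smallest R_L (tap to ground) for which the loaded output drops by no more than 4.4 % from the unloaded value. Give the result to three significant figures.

R_L(min) ≈ 7.59 kΩ

Output resistance R_th = R_top‖R_bot = (2200 × 415)/2615 = 349.1 Ω.
The fractional drop is R_th/(R_th + R_L); requiring this ≤ 0.0440 gives R_L ≥ R_th(1/0.0440 − 1) = 349.1 × 21.73 = 7.59 kΩ.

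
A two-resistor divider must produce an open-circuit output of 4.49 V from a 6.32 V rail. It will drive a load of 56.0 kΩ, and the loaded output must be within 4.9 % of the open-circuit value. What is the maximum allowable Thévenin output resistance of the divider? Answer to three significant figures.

R_th ≤ 2.89 kΩ

Loading drop = R_th/(R_th + R_L) ≤ 0.0490, so R_th ≤ R_L · ε/(1−ε) = 56.0 kΩ × 0.0490/0.9510 = 2.89 kΩ.
(Any R1, R2 with R2/(R1+R2) = 0.710 and R1‖R2 ≤ 2.89 kΩ will meet the spec.)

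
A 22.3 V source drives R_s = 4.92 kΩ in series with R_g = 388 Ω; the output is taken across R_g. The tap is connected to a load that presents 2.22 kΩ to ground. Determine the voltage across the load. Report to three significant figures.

V_out ≈ 1.40 V

The load sits in parallel with R_g: R_g‖R_L = (388 × 2220) / (388 + 2220) = 330.3 Ω.
V_out = 22.3 × 330.3 / (4920 + 330.3) = 22.3 × 330.3/5250 = 1.40 V.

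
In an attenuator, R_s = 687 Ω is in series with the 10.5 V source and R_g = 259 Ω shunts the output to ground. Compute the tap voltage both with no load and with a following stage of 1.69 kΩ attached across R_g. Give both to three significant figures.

Unloaded: 2.87 V; loaded: 2.59 V

Open-circuit: V = 10.5 × 259/(687 + 259) = 2.87 V.
With the load, R_g becomes R_g‖R_L = 224.6 Ω, so V = 10.5 × 224.6/911.6 = 2.59 V.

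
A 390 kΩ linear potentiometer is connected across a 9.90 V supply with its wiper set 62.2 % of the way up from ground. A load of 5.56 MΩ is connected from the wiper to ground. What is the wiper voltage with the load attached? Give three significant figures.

V ≈ 6.06 V

The wiper splits the pot into (1−α)R = 147.4 kΩ above and αR = 242.6 kΩ below.
Lower section ‖ load = 232.4 kΩ.
V_wiper = 9.90 × 232.4/(147.4 + 232.4) = 6.06 V.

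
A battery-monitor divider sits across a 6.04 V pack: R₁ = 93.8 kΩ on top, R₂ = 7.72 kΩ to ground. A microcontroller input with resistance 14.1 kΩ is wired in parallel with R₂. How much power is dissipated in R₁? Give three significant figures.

Total resistance from the source is R₁ + (R₂‖R_L) = 98.79 kΩ, so I = 6.04/98.79 kΩ = 0.06114 mA.
P = I²·R₁ = (0.06114 mA)² × 93.8 kΩ = 0.351 mW.

P ≈ 0.351 mW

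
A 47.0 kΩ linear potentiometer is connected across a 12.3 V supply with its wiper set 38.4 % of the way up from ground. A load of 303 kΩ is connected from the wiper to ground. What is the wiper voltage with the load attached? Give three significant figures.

V ≈ 4.56 V

The wiper splits the pot into (1−α)R = 28.95 kΩ above and αR = 18.05 kΩ below.
Lower section ‖ load = 17.03 kΩ.
V_wiper = 12.3 × 17.03/(28.95 + 17.03) = 4.56 V.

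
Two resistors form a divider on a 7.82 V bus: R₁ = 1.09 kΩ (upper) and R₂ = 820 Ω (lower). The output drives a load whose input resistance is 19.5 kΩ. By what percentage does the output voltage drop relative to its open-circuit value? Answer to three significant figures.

2.34 %

The divider's output (Thévenin) resistance is R₁‖R₂ = 468.0 Ω.
Fractional drop under load = R_th/(R_th + R_L) = 468.0 / (468.0 + 19500) = 0.02344.
So the output falls by 2.34 %.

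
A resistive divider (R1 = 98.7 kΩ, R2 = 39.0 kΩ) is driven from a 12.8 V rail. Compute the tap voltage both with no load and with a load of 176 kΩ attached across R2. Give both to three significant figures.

Unloaded: 3.63 V; loaded: 3.13 V

Open-circuit: V = 12.8 × 39.0/(98.7 + 39.0) = 3.63 V.
With the load, R2 becomes R2‖R_L = 31.93 kΩ, so V = 12.8 × 31.93/130.6 = 3.13 V.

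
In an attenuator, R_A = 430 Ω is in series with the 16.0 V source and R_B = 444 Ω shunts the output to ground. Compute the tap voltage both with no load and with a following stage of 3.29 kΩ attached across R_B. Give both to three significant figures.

Open-circuit: V = 16.0 × 444/(430 + 444) = 8.13 V.
With the load, R_B becomes R_B‖R_L = 391.2 Ω, so V = 16.0 × 391.2/821.2 = 7.62 V.

Unloaded: 8.13 V; loaded: 7.62 V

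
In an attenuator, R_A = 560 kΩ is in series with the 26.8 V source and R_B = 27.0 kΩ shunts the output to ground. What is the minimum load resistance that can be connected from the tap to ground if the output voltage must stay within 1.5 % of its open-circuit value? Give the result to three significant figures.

R_L(min) ≈ 1.69 MΩ

Output resistance R_th = R_A‖R_B = (560 × 27.0)/587.0 = 25.76 kΩ.
The fractional drop is R_th/(R_th + R_L); requiring this ≤ 0.0150 gives R_L ≥ R_th(1/0.0150 − 1) = 25.76 × 65.67 = 1.69 MΩ.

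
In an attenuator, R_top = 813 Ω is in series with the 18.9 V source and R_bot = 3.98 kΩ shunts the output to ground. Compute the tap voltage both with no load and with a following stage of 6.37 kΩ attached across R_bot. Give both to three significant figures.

Unloaded: 15.7 V; loaded: 14.2 V

Open-circuit: V = 18.9 × 3980/(813 + 3980) = 15.7 V.
With the load, R_bot becomes R_bot‖R_L = 2450 Ω, so V = 18.9 × 2450/3263 = 14.2 V.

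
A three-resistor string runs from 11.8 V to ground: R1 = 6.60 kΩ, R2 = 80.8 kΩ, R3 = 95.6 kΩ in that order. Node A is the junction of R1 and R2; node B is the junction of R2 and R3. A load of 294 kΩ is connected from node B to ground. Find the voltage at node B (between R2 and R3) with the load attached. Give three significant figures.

V ≈ 5.34 V

At node B, R3 is in parallel with the load: R3‖R_L = 72.14 kΩ.
Below node A the resistance is R2 + (R3‖R_L) = 152.9 kΩ, so V_A = 11.8 × 152.9/159.5 = 11.31 V.
Then V_B = V_A × (R3‖R_L)/(R2 + R3‖R_L) = 11.31 × 72.14/152.9 = 5.34 V.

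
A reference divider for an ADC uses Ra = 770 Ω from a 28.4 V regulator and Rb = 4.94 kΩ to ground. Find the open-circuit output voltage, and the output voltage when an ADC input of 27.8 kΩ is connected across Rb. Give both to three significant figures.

Open-circuit: V = 28.4 × 4940/(770 + 4940) = 24.6 V.
With the load, Rb becomes Rb‖R_L = 4195 Ω, so V = 28.4 × 4195/4965 = 24.0 V.

Unloaded: 24.6 V; loaded: 24.0 V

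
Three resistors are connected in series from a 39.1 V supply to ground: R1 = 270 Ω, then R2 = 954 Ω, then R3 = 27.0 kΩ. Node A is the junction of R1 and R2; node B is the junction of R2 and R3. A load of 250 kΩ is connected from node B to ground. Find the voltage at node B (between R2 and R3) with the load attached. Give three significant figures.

V ≈ 37.2 V

At node B, R3 is in parallel with the load: R3‖R_L = 24370 Ω.
Below node A the resistance is R2 + (R3‖R_L) = 25320 Ω, so V_A = 39.1 × 25320/25590 = 38.69 V.
Then V_B = V_A × (R3‖R_L)/(R2 + R3‖R_L) = 38.69 × 24370/25320 = 37.2 V.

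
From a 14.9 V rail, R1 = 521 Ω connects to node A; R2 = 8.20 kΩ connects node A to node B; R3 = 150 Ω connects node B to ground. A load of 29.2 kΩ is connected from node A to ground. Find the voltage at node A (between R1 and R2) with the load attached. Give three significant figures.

Below node A the series string R2+R3 = 8350 Ω sits in parallel with the 29200 Ω load: 6493 Ω.
V_A = 14.9 × 6493/(521 + 6493) = 13.8 V.

V ≈ 13.8 V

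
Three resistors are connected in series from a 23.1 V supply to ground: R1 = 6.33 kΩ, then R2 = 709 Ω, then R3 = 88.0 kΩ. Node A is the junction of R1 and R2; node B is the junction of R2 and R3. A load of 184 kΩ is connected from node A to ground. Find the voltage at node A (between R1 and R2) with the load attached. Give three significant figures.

V ≈ 20.9 V

Below node A the series string R2+R3 = 88710 Ω sits in parallel with the 184000 Ω load: 59850 Ω.
V_A = 23.1 × 59850/(6330 + 59850) = 20.9 V.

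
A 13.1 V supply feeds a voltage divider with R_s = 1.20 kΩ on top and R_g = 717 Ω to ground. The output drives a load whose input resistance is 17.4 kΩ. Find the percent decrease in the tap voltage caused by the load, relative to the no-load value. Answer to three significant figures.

The divider's output (Thévenin) resistance is R_s‖R_g = 448.8 Ω.
Fractional drop under load = R_th/(R_th + R_L) = 448.8 / (448.8 + 17400) = 0.02515.
So the output falls by 2.51 %.

2.51 %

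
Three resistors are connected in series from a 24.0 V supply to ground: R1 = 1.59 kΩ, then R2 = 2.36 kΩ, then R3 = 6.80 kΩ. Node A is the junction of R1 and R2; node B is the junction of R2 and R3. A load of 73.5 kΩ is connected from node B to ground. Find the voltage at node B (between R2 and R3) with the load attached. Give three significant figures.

V ≈ 14.7 V

At node B, R3 is in parallel with the load: R3‖R_L = 6.224 kΩ.
Below node A the resistance is R2 + (R3‖R_L) = 8.584 kΩ, so V_A = 24.0 × 8.584/10.17 = 20.25 V.
Then V_B = V_A × (R3‖R_L)/(R2 + R3‖R_L) = 20.25 × 6.224/8.584 = 14.7 V.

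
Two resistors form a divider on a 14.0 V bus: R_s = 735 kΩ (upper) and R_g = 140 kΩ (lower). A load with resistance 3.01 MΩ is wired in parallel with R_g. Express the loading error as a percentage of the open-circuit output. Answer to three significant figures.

The divider's output (Thévenin) resistance is R_s‖R_g = 117.6 kΩ.
Fractional drop under load = R_th/(R_th + R_L) = 117.6 / (117.6 + 3010) = 0.03760.
So the output falls by 3.76 %.

3.76 %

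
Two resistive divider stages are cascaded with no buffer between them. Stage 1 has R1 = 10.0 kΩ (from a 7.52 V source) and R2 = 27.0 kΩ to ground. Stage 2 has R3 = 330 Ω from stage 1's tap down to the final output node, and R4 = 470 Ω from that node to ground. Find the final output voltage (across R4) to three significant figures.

Stage 2 presents R3+R4 = 800.0 Ω as a load on stage 1's tap.
Stage 1's lower leg becomes R2‖(R3+R4) = 777.0 Ω, so V_mid = 7.52 × 777.0/10780 = 0.5422 V.
Stage 2 is itself unloaded: V_out = V_mid × R4/(R3+R4) = 0.5422 × 470/800.0 = 0.319 V.

V_out ≈ 0.319 V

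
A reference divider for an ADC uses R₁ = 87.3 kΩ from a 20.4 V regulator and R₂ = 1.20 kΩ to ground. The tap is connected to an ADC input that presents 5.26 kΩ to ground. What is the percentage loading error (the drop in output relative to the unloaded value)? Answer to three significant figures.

Unloaded V = 20.4 × 1.20/88.50 = 0.2766 V.
Loaded: R₂‖R_L = 0.9771 kΩ, giving V = 20.4 × 0.9771/88.28 = 0.2258 V.
Drop = (0.2766 − 0.2258) / 0.2766 = 18.4 %.

18.4 %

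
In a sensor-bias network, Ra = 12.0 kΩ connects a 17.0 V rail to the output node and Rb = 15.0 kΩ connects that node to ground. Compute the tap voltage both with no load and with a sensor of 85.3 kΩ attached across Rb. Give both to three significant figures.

Open-circuit: V = 17.0 × 15.0/(12.0 + 15.0) = 9.44 V.
With the load, Rb becomes Rb‖R_L = 12.76 kΩ, so V = 17.0 × 12.76/24.76 = 8.76 V.

Unloaded: 9.44 V; loaded: 8.76 V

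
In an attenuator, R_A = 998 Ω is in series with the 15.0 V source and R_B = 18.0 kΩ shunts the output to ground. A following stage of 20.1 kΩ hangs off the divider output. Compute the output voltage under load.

V_out ≈ 13.6 V

The load sits in parallel with R_B: R_B‖R_L = (18000 × 20100) / (18000 + 20100) = 9496 Ω.
V_out = 15.0 × 9496 / (998 + 9496) = 15.0 × 9496/10490 = 13.6 V.
(Unloaded it would have been 14.2 V.)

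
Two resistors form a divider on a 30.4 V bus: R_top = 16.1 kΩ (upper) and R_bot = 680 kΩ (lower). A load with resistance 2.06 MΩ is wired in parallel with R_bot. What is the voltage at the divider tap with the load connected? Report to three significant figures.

The load sits in parallel with R_bot: R_bot‖R_L = (680 × 2060) / (680 + 2060) = 511.2 kΩ.
V_out = 30.4 × 511.2 / (16.1 + 511.2) = 30.4 × 511.2/527.3 = 29.5 V.
(Unloaded it would have been 29.7 V.)

V_out ≈ 29.5 V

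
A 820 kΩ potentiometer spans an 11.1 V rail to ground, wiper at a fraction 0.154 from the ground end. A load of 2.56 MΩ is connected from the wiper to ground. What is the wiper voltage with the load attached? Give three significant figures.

The wiper splits the pot into (1−α)R = 693.7 kΩ above and αR = 126.3 kΩ below.
Lower section ‖ load = 120.3 kΩ.
V_wiper = 11.1 × 120.3/(693.7 + 120.3) = 1.64 V.

V ≈ 1.64 V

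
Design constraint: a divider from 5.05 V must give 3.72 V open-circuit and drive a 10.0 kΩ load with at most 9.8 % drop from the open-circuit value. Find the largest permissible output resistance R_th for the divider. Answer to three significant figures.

R_th ≤ 1.09 kΩ

Loading drop = R_th/(R_th + R_L) ≤ 0.0980, so R_th ≤ R_L · ε/(1−ε) = 10.0 kΩ × 0.0980/0.9020 = 1.09 kΩ.
(Any R1, R2 with R2/(R1+R2) = 0.737 and R1‖R2 ≤ 1.09 kΩ will meet the spec.)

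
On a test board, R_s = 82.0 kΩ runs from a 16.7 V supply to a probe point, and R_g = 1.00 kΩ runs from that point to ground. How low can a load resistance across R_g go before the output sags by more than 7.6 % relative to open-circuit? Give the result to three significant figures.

Output resistance R_th = R_s‖R_g = (82000 × 1000)/83000 = 988.0 Ω.
The fractional drop is R_th/(R_th + R_L); requiring this ≤ 0.0760 gives R_L ≥ R_th(1/0.0760 − 1) = 988.0 × 12.16 = 12.0 kΩ.

R_L(min) ≈ 12.0 kΩ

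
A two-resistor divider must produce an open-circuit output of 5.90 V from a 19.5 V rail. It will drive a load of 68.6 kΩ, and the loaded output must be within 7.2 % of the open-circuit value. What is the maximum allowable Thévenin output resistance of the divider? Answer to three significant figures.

R_th ≤ 5.32 kΩ

Loading drop = R_th/(R_th + R_L) ≤ 0.0720, so R_th ≤ R_L · ε/(1−ε) = 68.6 kΩ × 0.0720/0.9280 = 5.32 kΩ.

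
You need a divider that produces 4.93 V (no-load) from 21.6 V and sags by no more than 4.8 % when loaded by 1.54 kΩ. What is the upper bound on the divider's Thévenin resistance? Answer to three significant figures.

Loading drop = R_th/(R_th + R_L) ≤ 0.0480, so R_th ≤ R_L · ε/(1−ε) = 1.54 kΩ × 0.0480/0.9520 = 77.6 Ω.

R_th ≤ 77.6 Ω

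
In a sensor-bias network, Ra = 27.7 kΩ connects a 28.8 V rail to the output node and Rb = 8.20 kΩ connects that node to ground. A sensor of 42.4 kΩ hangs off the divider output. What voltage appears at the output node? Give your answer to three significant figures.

V_out ≈ 5.72 V

The load sits in parallel with Rb: Rb‖R_L = (8.20 × 42.4) / (8.20 + 42.4) = 6.871 kΩ.
V_out = 28.8 × 6.871 / (27.7 + 6.871) = 28.8 × 6.871/34.57 = 5.72 V.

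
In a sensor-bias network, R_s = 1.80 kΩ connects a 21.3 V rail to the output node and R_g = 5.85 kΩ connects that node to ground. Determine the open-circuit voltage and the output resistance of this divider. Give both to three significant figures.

V_th is the open-circuit tap voltage: 21.3 × 5.85/(1.80 + 5.85) = 16.3 V.
With the supply zeroed, R_s and R_g appear in parallel from the tap: R_th = R_s‖R_g = (1.80 × 5.85)/7.650 = 1.38 kΩ.

V_th = 16.3 V, R_th = 1.38 kΩ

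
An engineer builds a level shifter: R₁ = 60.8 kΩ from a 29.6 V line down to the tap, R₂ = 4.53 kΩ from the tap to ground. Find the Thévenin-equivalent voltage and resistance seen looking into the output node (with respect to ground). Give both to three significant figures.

V_th = 2.05 V, R_th = 4.22 kΩ

V_th is the open-circuit tap voltage: 29.6 × 4.53/(60.8 + 4.53) = 2.05 V.
With the supply zeroed, R₁ and R₂ appear in parallel from the tap: R_th = R₁‖R₂ = (60.8 × 4.53)/65.33 = 4.22 kΩ.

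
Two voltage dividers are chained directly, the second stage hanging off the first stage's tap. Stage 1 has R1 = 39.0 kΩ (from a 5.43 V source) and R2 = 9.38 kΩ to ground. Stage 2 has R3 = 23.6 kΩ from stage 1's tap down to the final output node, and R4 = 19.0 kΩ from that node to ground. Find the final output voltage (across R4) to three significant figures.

Stage 2 presents R3+R4 = 42.60 kΩ as a load on stage 1's tap.
Stage 1's lower leg becomes R2‖(R3+R4) = 7.687 kΩ, so V_mid = 5.43 × 7.687/46.69 = 0.8941 V.
Stage 2 is itself unloaded: V_out = V_mid × R4/(R3+R4) = 0.8941 × 19.0/42.60 = 0.399 V.

V_out ≈ 0.399 V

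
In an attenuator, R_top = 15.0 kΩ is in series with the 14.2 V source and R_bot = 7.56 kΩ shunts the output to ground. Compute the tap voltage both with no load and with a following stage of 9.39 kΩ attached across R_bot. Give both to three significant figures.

Unloaded: 4.76 V; loaded: 3.10 V

Open-circuit: V = 14.2 × 7.56/(15.0 + 7.56) = 4.76 V.
With the load, R_bot becomes R_bot‖R_L = 4.188 kΩ, so V = 14.2 × 4.188/19.19 = 3.10 V.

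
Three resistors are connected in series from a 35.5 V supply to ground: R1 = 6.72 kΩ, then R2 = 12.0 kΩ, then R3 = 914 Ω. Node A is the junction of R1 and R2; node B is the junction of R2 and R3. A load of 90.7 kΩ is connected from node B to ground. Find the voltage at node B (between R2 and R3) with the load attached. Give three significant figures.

At node B, R3 is in parallel with the load: R3‖R_L = 904.9 Ω.
Below node A the resistance is R2 + (R3‖R_L) = 12900 Ω, so V_A = 35.5 × 12900/19620 = 23.34 V.
Then V_B = V_A × (R3‖R_L)/(R2 + R3‖R_L) = 23.34 × 904.9/12900 = 1.64 V.

V ≈ 1.64 V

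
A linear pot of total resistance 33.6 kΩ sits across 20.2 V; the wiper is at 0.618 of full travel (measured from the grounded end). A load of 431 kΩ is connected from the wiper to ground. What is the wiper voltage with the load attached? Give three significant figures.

V ≈ 12.3 V

The wiper splits the pot into (1−α)R = 12.84 kΩ above and αR = 20.76 kΩ below.
Lower section ‖ load = 19.81 kΩ.
V_wiper = 20.2 × 19.81/(12.84 + 19.81) = 12.3 V.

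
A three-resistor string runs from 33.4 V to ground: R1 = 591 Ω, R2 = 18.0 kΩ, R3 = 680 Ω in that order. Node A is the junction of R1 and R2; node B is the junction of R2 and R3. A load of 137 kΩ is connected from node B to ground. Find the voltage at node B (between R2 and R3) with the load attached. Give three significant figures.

V ≈ 1.17 V

At node B, R3 is in parallel with the load: R3‖R_L = 676.6 Ω.
Below node A the resistance is R2 + (R3‖R_L) = 18680 Ω, so V_A = 33.4 × 18680/19270 = 32.38 V.
Then V_B = V_A × (R3‖R_L)/(R2 + R3‖R_L) = 32.38 × 676.6/18680 = 1.17 V.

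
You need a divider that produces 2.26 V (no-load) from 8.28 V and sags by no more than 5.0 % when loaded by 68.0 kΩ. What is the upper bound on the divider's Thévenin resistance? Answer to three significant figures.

Loading drop = R_th/(R_th + R_L) ≤ 0.0500, so R_th ≤ R_L · ε/(1−ε) = 68.0 kΩ × 0.0500/0.9500 = 3.58 kΩ.
(Any R1, R2 with R2/(R1+R2) = 0.273 and R1‖R2 ≤ 3.58 kΩ will meet the spec.)

R_th ≤ 3.58 kΩ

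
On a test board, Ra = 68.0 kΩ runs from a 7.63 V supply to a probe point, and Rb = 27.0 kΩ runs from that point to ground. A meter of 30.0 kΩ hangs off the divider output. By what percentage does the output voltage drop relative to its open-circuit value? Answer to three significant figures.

39.2 %

Unloaded V = 7.63 × 27.0/95.00 = 2.169 V.
Loaded: Rb‖R_L = 14.21 kΩ, giving V = 7.63 × 14.21/82.21 = 1.319 V.
Drop = (2.169 − 1.319) / 2.169 = 39.2 %.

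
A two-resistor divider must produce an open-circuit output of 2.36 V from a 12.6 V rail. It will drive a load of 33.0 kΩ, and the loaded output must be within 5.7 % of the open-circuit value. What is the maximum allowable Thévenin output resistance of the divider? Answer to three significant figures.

R_th ≤ 1.99 kΩ

Loading drop = R_th/(R_th + R_L) ≤ 0.0570, so R_th ≤ R_L · ε/(1−ε) = 33.0 kΩ × 0.0570/0.9430 = 1.99 kΩ.
(Any R1, R2 with R2/(R1+R2) = 0.187 and R1‖R2 ≤ 1.99 kΩ will meet the spec.)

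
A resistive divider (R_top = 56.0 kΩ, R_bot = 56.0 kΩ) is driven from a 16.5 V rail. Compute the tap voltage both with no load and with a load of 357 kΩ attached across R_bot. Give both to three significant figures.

Open-circuit: V = 16.5 × 56.0/(56.0 + 56.0) = 8.25 V.
With the load, R_bot becomes R_bot‖R_L = 48.41 kΩ, so V = 16.5 × 48.41/104.4 = 7.65 V.

Unloaded: 8.25 V; loaded: 7.65 V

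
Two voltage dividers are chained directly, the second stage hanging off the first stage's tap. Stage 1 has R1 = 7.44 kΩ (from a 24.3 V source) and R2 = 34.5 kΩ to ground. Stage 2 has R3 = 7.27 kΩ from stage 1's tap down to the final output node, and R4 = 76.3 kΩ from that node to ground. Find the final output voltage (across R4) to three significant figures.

V_out ≈ 17.0 V

Stage 2 presents R3+R4 = 83.57 kΩ as a load on stage 1's tap.
Stage 1's lower leg becomes R2‖(R3+R4) = 24.42 kΩ, so V_mid = 24.3 × 24.42/31.86 = 18.63 V.
Stage 2 is itself unloaded: V_out = V_mid × R4/(R3+R4) = 18.63 × 76.3/83.57 = 17.0 V.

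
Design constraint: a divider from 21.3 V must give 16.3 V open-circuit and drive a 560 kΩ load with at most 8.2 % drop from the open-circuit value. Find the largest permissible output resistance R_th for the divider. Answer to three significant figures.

Loading drop = R_th/(R_th + R_L) ≤ 0.0820, so R_th ≤ R_L · ε/(1−ε) = 560 kΩ × 0.0820/0.9180 = 50.0 kΩ.

R_th ≤ 50.0 kΩ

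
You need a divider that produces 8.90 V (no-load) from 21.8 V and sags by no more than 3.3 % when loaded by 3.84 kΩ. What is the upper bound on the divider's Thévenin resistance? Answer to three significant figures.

R_th ≤ 131 Ω

Loading drop = R_th/(R_th + R_L) ≤ 0.0330, so R_th ≤ R_L · ε/(1−ε) = 3.84 kΩ × 0.0330/0.9670 = 131 Ω.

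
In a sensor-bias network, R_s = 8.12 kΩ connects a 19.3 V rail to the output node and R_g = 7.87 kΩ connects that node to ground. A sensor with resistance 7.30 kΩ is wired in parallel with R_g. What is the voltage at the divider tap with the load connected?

The load sits in parallel with R_g: R_g‖R_L = (7.87 × 7.30) / (7.87 + 7.30) = 3.787 kΩ.
V_out = 19.3 × 3.787 / (8.12 + 3.787) = 19.3 × 3.787/11.91 = 6.14 V.
(Unloaded it would have been 9.50 V.)

V_out ≈ 6.14 V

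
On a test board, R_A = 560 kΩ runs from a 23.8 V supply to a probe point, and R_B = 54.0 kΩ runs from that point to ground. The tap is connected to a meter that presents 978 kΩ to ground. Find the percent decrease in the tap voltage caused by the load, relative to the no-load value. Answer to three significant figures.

The divider's output (Thévenin) resistance is R_A‖R_B = 49.25 kΩ.
Fractional drop under load = R_th/(R_th + R_L) = 49.25 / (49.25 + 978) = 0.04794.
So the output falls by 4.79 %.

4.79 %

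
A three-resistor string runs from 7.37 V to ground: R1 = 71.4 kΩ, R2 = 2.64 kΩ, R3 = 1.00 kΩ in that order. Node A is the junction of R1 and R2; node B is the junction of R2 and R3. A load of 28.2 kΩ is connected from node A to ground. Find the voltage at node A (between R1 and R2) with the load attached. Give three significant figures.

V ≈ 0.318 V

Below node A the series string R2+R3 = 3.640 kΩ sits in parallel with the 28.2 kΩ load: 3.224 kΩ.
V_A = 7.37 × 3.224/(71.4 + 3.224) = 0.318 V.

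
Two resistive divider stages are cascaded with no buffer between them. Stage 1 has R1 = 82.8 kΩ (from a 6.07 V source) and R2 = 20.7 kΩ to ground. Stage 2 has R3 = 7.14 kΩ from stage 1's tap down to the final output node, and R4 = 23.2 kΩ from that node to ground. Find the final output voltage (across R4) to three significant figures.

Stage 2 presents R3+R4 = 30.34 kΩ as a load on stage 1's tap.
Stage 1's lower leg becomes R2‖(R3+R4) = 12.30 kΩ, so V_mid = 6.07 × 12.30/95.10 = 0.7853 V.
Stage 2 is itself unloaded: V_out = V_mid × R4/(R3+R4) = 0.7853 × 23.2/30.34 = 0.601 V.

V_out ≈ 0.601 V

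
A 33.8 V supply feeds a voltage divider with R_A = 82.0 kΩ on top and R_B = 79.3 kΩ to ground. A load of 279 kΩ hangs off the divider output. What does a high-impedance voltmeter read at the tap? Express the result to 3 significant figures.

V_out ≈ 14.5 V

The load sits in parallel with R_B: R_B‖R_L = (79.3 × 279) / (79.3 + 279) = 61.75 kΩ.
V_out = 33.8 × 61.75 / (82.0 + 61.75) = 33.8 × 61.75/143.7 = 14.5 V.
(Unloaded it would have been 16.6 V.)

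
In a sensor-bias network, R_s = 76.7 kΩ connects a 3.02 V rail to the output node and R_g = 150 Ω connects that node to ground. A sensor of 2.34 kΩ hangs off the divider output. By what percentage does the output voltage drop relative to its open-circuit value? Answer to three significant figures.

6.01 %

The divider's output (Thévenin) resistance is R_s‖R_g = 149.7 Ω.
Fractional drop under load = R_th/(R_th + R_L) = 149.7 / (149.7 + 2340) = 0.06013.
So the output falls by 6.01 %.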